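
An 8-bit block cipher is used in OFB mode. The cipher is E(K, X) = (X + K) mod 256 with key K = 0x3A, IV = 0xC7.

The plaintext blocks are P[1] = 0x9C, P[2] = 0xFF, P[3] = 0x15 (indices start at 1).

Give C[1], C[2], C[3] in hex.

C[1] = 0x9D, C[2] = 0xC4, C[3] = 0x60

OFB encryption: S_i = E(K, S_{i−1}) with S_{0} = IV; C_i = P_i ⊕ S_i.
C[1]: S = E(K, 0xC7) = 0x01; 0x9C ⊕ 0x01 = 0x9D.
C[2]: S = E(K, 0x01) = 0x3B; 0xFF ⊕ 0x3B = 0xC4.
C[3]: S = E(K, 0x3B) = 0x75; 0x15 ⊕ 0x75 = 0x60.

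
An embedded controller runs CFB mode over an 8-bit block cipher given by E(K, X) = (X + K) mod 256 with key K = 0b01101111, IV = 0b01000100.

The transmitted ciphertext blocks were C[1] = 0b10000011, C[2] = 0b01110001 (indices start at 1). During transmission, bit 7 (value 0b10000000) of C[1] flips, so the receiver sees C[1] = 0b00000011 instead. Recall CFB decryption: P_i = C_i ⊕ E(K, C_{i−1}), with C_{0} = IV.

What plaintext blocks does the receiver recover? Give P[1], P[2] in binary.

P[1] = 0b10110000, P[2] = 0b00000011

Only C[1] changed, to 0b00000011. In CFB, a change in C_i flips the same bit in P_i and garbles P_{i+1}. Decrypting the received ciphertext:
P[1]: E(K, 0b01000100) = 0b10110011; 0b00000011 ⊕ 0b10110011 = 0b10110000.
P[2]: E(K, 0b00000011) = 0b01110010; 0b01110001 ⊕ 0b01110010 = 0b00000011.
Blocks that differ from the original plaintext: P[1], P[2].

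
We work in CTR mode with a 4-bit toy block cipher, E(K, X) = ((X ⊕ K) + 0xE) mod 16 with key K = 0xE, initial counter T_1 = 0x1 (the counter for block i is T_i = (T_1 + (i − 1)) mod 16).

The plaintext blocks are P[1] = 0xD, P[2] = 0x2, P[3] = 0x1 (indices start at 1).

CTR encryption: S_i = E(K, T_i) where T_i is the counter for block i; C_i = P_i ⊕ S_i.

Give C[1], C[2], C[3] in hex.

C[1] = 0x0, C[2] = 0x8, C[3] = 0xA

C[1]: T = 0x1, S = E(K, T) = 0xD; 0xD ⊕ 0xD = 0x0.
C[2]: T = 0x2, S = E(K, T) = 0xA; 0x2 ⊕ 0xA = 0x8.
C[3]: T = 0x3, S = E(K, T) = 0xB; 0x1 ⊕ 0xB = 0xA.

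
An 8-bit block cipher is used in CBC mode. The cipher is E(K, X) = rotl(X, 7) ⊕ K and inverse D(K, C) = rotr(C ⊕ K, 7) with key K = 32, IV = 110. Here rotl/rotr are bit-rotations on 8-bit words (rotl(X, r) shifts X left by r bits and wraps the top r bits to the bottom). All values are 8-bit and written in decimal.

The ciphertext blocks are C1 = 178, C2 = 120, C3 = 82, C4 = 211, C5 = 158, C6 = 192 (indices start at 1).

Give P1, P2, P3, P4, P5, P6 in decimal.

P1 = 75, P2 = 2, P3 = 156, P4 = 181, P5 = 174, P6 = 95

CBC decryption: P_i = D(K, C_i) ⊕ C_{i−1}, with C_{0} = IV.
P1: D(K, 178) = 37; 37 ⊕ 110 = 75.
P2: D(K, 120) = 176; 176 ⊕ 178 = 2.
P3: D(K, 82) = 228; 228 ⊕ 120 = 156.
P4: D(K, 211) = 231; 231 ⊕ 82 = 181.
P5: D(K, 158) = 125; 125 ⊕ 211 = 174.
P6: D(K, 192) = 193; 193 ⊕ 158 = 95.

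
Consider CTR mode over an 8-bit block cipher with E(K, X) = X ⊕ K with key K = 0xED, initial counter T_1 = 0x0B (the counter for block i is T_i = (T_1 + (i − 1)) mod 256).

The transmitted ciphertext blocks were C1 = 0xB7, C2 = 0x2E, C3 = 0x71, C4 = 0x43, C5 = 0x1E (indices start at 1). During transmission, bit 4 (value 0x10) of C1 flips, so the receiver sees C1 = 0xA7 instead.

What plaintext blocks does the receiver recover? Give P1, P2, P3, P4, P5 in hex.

P1 = 0x41, P2 = 0xCF, P3 = 0x91, P4 = 0xA0, P5 = 0xFC

CTR decryption: S_i = E(K, T_i) where T_i is the counter for block i; P_i = C_i ⊕ S_i.
Only C1 changed, to 0xA7. In CTR, a change in C_i flips the same bit in P_i only; the keystream is unaffected. Decrypting the received ciphertext:
P1: T = 0x0B, S = E(K, T) = 0xE6; 0xA7 ⊕ 0xE6 = 0x41.
P2: T = 0x0C, S = E(K, T) = 0xE1; 0x2E ⊕ 0xE1 = 0xCF.
P3: T = 0x0D, S = E(K, T) = 0xE0; 0x71 ⊕ 0xE0 = 0x91.
P4: T = 0x0E, S = E(K, T) = 0xE3; 0x43 ⊕ 0xE3 = 0xA0.
P5: T = 0x0F, S = E(K, T) = 0xE2; 0x1E ⊕ 0xE2 = 0xFC.
Blocks that differ from the original plaintext: P1.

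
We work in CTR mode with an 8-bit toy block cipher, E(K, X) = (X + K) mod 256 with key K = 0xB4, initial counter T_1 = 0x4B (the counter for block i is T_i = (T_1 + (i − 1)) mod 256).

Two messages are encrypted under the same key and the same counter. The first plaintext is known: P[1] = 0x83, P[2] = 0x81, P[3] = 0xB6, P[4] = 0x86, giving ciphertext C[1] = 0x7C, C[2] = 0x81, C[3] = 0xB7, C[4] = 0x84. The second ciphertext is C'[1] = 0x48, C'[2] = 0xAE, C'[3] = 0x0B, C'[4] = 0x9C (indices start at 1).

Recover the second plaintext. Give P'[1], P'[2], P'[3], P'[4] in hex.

P'[1] = 0xB7, P'[2] = 0xAE, P'[3] = 0x0A, P'[4] = 0x9E

In CTR with a reused counter, both messages share the same keystream S_i, so C_i ⊕ C'_i = P_i ⊕ P'_i and thus P'_i = P_i ⊕ C_i ⊕ C'_i.
P'[1]: 0x83 ⊕ 0x7C ⊕ 0x48 = 0xB7.
P'[2]: 0x81 ⊕ 0x81 ⊕ 0xAE = 0xAE.
P'[3]: 0xB6 ⊕ 0xB7 ⊕ 0x0B = 0x0A.
P'[4]: 0x86 ⊕ 0x84 ⊕ 0x9C = 0x9E.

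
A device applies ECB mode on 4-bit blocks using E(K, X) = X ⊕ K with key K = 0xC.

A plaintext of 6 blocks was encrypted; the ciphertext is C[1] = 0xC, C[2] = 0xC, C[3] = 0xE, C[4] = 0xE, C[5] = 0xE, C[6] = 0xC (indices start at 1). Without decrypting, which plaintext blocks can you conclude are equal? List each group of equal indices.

P[1] = P[2] = P[6]; P[3] = P[4] = P[5]

ECB encrypts each block independently with the same key, so equal ciphertext blocks imply equal plaintext blocks.
C[1] = C[2] = C[6] = 0xC, so P[1] = P[2] = P[6].
C[3] = C[4] = C[5] = 0xE, so P[3] = P[4] = P[5].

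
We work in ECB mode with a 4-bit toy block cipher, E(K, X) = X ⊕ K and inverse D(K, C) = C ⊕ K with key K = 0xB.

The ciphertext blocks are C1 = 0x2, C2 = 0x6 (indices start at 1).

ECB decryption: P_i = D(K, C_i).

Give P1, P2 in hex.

P1 = 0x9, P2 = 0xD

P1: D(K, 0x2) = 0x9.
P2: D(K, 0x6) = 0xD.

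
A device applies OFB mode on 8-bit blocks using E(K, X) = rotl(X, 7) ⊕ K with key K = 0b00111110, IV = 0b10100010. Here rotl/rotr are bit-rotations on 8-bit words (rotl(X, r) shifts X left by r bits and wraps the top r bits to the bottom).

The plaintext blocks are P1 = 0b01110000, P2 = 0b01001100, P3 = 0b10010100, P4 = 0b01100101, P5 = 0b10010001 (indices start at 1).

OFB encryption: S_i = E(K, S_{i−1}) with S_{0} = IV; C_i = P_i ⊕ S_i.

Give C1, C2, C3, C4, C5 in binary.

C1: S = E(K, 0b10100010) = 0b01101111; 0b01110000 ⊕ 0b01101111 = 0b00011111.
C2: S = E(K, 0b01101111) = 0b10001001; 0b01001100 ⊕ 0b10001001 = 0b11000101.
C3: S = E(K, 0b10001001) = 0b11111010; 0b10010100 ⊕ 0b11111010 = 0b01101110.
C4: S = E(K, 0b11111010) = 0b01000011; 0b01100101 ⊕ 0b01000011 = 0b00100110.
C5: S = E(K, 0b01000011) = 0b10011111; 0b10010001 ⊕ 0b10011111 = 0b00001110.

C1 = 0b00011111, C2 = 0b11000101, C3 = 0b01101110, C4 = 0b00100110, C5 = 0b00001110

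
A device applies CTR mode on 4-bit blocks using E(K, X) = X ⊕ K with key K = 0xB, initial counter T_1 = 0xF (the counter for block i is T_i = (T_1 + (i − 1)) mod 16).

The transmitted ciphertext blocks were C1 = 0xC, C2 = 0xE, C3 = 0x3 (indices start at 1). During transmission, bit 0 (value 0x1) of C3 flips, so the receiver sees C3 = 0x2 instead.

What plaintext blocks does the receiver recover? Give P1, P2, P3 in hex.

CTR decryption: S_i = E(K, T_i) where T_i is the counter for block i; P_i = C_i ⊕ S_i.
Only C3 changed, to 0x2. In CTR, a change in C_i flips the same bit in P_i only; the keystream is unaffected. Decrypting the received ciphertext:
P1: T = 0xF, S = E(K, T) = 0x4; 0xC ⊕ 0x4 = 0x8.
P2: T = 0x0, S = E(K, T) = 0xB; 0xE ⊕ 0xB = 0x5.
P3: T = 0x1, S = E(K, T) = 0xA; 0x2 ⊕ 0xA = 0x8.
Blocks that differ from the original plaintext: P3.

P1 = 0x8, P2 = 0x5, P3 = 0x8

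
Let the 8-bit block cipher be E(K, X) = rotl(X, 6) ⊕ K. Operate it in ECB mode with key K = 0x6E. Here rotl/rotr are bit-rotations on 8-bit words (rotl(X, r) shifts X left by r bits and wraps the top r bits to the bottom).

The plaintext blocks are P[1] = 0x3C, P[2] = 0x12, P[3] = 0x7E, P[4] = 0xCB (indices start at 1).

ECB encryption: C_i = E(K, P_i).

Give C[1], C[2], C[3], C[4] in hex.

C[1]: E(K, 0x3C) = 0x61.
C[2]: E(K, 0x12) = 0xEA.
C[3]: E(K, 0x7E) = 0xF1.
C[4]: E(K, 0xCB) = 0x9C.

C[1] = 0x61, C[2] = 0xEA, C[3] = 0xF1, C[4] = 0x9C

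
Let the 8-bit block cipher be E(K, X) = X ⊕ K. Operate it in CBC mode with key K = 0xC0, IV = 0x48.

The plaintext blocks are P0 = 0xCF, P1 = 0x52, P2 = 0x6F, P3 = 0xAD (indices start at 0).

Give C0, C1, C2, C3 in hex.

CBC encryption: C_i = E(K, P_i ⊕ C_{i−1}), with C_{−1} = IV.
C0: P0 ⊕ 0x48 = 0x87; E(K, 0x87) = 0x47.
C1: P1 ⊕ 0x47 = 0x15; E(K, 0x15) = 0xD5.
C2: P2 ⊕ 0xD5 = 0xBA; E(K, 0xBA) = 0x7A.
C3: P3 ⊕ 0x7A = 0xD7; E(K, 0xD7) = 0x17.

C0 = 0x47, C1 = 0xD5, C2 = 0x7A, C3 = 0x17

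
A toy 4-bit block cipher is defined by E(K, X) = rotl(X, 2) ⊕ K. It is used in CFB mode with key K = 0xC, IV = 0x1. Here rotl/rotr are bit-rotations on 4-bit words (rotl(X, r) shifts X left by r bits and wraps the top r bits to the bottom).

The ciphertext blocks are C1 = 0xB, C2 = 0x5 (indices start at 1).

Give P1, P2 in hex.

CFB decryption: P_i = C_i ⊕ E(K, C_{i−1}), with C_{0} = IV.
P1: E(K, 0x1) = 0x8; 0xB ⊕ 0x8 = 0x3.
P2: E(K, 0xB) = 0x2; 0x5 ⊕ 0x2 = 0x7.

P1 = 0x3, P2 = 0x7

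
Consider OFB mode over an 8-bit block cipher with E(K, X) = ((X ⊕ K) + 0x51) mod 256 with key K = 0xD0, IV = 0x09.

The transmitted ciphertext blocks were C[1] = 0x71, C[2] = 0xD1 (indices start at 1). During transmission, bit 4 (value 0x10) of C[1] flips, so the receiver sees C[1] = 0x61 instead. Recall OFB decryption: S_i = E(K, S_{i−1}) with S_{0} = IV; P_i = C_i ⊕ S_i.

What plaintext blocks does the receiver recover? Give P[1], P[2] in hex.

P[1] = 0x4B, P[2] = 0x9A

Only C[1] changed, to 0x61. In OFB, a change in C_i flips the same bit in P_i only; the keystream is unaffected. Decrypting the received ciphertext:
P[1]: S = E(K, 0x09) = 0x2A; 0x61 ⊕ 0x2A = 0x4B.
P[2]: S = E(K, 0x2A) = 0x4B; 0xD1 ⊕ 0x4B = 0x9A.
Blocks that differ from the original plaintext: P[1].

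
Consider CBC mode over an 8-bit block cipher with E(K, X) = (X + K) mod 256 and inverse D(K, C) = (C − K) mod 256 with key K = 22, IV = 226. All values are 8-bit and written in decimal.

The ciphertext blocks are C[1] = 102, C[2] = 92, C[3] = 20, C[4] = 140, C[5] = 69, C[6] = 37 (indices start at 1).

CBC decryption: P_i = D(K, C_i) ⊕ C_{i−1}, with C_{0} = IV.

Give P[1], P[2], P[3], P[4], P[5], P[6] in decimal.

P[1]: D(K, 102) = 80; 80 ⊕ 226 = 178.
P[2]: D(K, 92) = 70; 70 ⊕ 102 = 32.
P[3]: D(K, 20) = 254; 254 ⊕ 92 = 162.
P[4]: D(K, 140) = 118; 118 ⊕ 20 = 98.
P[5]: D(K, 69) = 47; 47 ⊕ 140 = 163.
P[6]: D(K, 37) = 15; 15 ⊕ 69 = 74.

P[1] = 178, P[2] = 32, P[3] = 162, P[4] = 98, P[5] = 163, P[6] = 74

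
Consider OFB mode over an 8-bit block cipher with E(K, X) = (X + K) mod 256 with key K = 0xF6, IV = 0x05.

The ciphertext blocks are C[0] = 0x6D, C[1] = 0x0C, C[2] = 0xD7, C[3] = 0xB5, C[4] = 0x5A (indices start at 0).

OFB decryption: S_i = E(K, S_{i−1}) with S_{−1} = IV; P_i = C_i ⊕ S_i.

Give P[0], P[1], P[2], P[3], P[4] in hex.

P[0]: S = E(K, 0x05) = 0xFB; 0x6D ⊕ 0xFB = 0x96.
P[1]: S = E(K, 0xFB) = 0xF1; 0x0C ⊕ 0xF1 = 0xFD.
P[2]: S = E(K, 0xF1) = 0xE7; 0xD7 ⊕ 0xE7 = 0x30.
P[3]: S = E(K, 0xE7) = 0xDD; 0xB5 ⊕ 0xDD = 0x68.
P[4]: S = E(K, 0xDD) = 0xD3; 0x5A ⊕ 0xD3 = 0x89.

P[0] = 0x96, P[1] = 0xFD, P[2] = 0x30, P[3] = 0x68, P[4] = 0x89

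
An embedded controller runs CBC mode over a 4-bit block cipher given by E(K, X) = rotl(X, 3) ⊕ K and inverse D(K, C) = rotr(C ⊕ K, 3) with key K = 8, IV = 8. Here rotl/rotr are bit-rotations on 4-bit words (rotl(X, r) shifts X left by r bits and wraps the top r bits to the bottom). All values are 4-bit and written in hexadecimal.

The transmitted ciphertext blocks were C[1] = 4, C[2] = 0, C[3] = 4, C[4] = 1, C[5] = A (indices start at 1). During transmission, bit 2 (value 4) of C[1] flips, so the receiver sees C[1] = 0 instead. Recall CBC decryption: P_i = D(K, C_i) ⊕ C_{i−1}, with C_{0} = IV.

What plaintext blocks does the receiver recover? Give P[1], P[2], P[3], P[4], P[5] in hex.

P[1] = 9, P[2] = 1, P[3] = 9, P[4] = 7, P[5] = 5

Only C[1] changed, to 0. In CBC, a change in C_i garbles P_i and flips the same bit in P_{i+1}. Decrypting the received ciphertext:
P[1]: D(K, 0) = 1; 1 ⊕ 8 = 9.
P[2]: D(K, 0) = 1; 1 ⊕ 0 = 1.
P[3]: D(K, 4) = 9; 9 ⊕ 0 = 9.
P[4]: D(K, 1) = 3; 3 ⊕ 4 = 7.
P[5]: D(K, A) = 4; 4 ⊕ 1 = 5.
Blocks that differ from the original plaintext: P[1], P[2].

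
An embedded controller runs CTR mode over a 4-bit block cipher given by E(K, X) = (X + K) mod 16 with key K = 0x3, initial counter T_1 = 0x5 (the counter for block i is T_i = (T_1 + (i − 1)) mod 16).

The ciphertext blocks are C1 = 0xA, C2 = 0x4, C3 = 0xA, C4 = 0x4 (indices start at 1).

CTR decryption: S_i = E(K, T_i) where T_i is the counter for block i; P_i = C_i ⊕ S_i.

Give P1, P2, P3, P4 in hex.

P1 = 0x2, P2 = 0xD, P3 = 0x0, P4 = 0xF

P1: T = 0x5, S = E(K, T) = 0x8; 0xA ⊕ 0x8 = 0x2.
P2: T = 0x6, S = E(K, T) = 0x9; 0x4 ⊕ 0x9 = 0xD.
P3: T = 0x7, S = E(K, T) = 0xA; 0xA ⊕ 0xA = 0x0.
P4: T = 0x8, S = E(K, T) = 0xB; 0x4 ⊕ 0xB = 0xF.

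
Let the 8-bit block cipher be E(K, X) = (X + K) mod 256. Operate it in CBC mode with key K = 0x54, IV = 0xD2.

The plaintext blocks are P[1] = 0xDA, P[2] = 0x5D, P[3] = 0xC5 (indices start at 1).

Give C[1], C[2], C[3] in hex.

C[1] = 0x5C, C[2] = 0x55, C[3] = 0xE4

CBC encryption: C_i = E(K, P_i ⊕ C_{i−1}), with C_{0} = IV.
C[1]: P[1] ⊕ 0xD2 = 0x08; E(K, 0x08) = 0x5C.
C[2]: P[2] ⊕ 0x5C = 0x01; E(K, 0x01) = 0x55.
C[3]: P[3] ⊕ 0x55 = 0x90; E(K, 0x90) = 0xE4.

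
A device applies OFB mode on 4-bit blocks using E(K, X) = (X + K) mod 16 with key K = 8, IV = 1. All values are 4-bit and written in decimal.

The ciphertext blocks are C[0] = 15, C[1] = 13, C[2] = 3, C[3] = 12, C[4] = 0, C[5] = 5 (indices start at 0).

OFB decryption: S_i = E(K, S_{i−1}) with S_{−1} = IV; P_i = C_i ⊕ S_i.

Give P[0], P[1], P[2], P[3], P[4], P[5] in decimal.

P[0] = 6, P[1] = 12, P[2] = 10, P[3] = 13, P[4] = 9, P[5] = 4

P[0]: S = E(K, 1) = 9; 15 ⊕ 9 = 6.
P[1]: S = E(K, 9) = 1; 13 ⊕ 1 = 12.
P[2]: S = E(K, 1) = 9; 3 ⊕ 9 = 10.
P[3]: S = E(K, 9) = 1; 12 ⊕ 1 = 13.
P[4]: S = E(K, 1) = 9; 0 ⊕ 9 = 9.
P[5]: S = E(K, 9) = 1; 5 ⊕ 1 = 4.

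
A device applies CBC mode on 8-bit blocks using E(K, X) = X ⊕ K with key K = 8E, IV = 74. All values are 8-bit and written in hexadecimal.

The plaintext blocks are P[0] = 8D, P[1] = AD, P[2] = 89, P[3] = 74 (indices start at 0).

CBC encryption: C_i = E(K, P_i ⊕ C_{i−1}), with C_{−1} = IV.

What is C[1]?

C[1] = 54

C[0]: P[0] ⊕ 74 = F9; E(K, F9) = 77.
C[1]: P[1] ⊕ 77 = DA; E(K, DA) = 54.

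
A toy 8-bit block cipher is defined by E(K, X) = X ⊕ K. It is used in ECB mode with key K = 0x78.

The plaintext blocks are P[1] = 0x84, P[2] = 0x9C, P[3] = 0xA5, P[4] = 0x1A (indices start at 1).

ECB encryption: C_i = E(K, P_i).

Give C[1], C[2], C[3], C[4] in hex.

C[1]: E(K, 0x84) = 0xFC.
C[2]: E(K, 0x9C) = 0xE4.
C[3]: E(K, 0xA5) = 0xDD.
C[4]: E(K, 0x1A) = 0x62.

C[1] = 0xFC, C[2] = 0xE4, C[3] = 0xDD, C[4] = 0x62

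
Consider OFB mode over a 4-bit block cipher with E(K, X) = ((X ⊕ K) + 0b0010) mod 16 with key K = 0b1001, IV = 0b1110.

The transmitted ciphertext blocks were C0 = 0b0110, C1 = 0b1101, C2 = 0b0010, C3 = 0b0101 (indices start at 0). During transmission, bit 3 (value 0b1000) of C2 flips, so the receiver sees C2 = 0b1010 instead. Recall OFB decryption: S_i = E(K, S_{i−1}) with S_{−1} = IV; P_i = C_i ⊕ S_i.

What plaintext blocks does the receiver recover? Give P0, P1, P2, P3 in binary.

Only C2 changed, to 0b1010. In OFB, a change in C_i flips the same bit in P_i only; the keystream is unaffected. Decrypting the received ciphertext:
P0: S = E(K, 0b1110) = 0b1001; 0b0110 ⊕ 0b1001 = 0b1111.
P1: S = E(K, 0b1001) = 0b0010; 0b1101 ⊕ 0b0010 = 0b1111.
P2: S = E(K, 0b0010) = 0b1101; 0b1010 ⊕ 0b1101 = 0b0111.
P3: S = E(K, 0b1101) = 0b0110; 0b0101 ⊕ 0b0110 = 0b0011.
Blocks that differ from the original plaintext: P2.

P0 = 0b1111, P1 = 0b1111, P2 = 0b0111, P3 = 0b0011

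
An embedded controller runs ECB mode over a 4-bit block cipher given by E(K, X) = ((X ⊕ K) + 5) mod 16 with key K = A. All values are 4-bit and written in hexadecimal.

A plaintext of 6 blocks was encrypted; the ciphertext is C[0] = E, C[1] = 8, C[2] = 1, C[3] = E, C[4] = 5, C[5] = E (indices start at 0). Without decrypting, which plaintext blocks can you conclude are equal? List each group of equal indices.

P[0] = P[3] = P[5]

ECB encrypts each block independently with the same key, so equal ciphertext blocks imply equal plaintext blocks.
C[0] = C[3] = C[5] = E, so P[0] = P[3] = P[5].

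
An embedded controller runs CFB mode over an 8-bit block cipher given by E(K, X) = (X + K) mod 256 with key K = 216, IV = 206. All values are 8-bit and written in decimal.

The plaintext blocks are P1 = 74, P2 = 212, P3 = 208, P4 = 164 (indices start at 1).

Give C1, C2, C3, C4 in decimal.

C1 = 236, C2 = 16, C3 = 56, C4 = 180

CFB encryption: C_i = P_i ⊕ E(K, C_{i−1}), with C_{0} = IV.
C1: E(K, 206) = 166; 74 ⊕ 166 = 236.
C2: E(K, 236) = 196; 212 ⊕ 196 = 16.
C3: E(K, 16) = 232; 208 ⊕ 232 = 56.
C4: E(K, 56) = 16; 164 ⊕ 16 = 180.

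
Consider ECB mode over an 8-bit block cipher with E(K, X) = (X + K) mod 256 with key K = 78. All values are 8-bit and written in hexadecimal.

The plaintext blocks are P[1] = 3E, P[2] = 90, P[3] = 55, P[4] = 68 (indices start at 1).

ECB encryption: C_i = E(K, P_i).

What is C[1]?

C[1]: E(K, 3E) = B6.

C[1] = B6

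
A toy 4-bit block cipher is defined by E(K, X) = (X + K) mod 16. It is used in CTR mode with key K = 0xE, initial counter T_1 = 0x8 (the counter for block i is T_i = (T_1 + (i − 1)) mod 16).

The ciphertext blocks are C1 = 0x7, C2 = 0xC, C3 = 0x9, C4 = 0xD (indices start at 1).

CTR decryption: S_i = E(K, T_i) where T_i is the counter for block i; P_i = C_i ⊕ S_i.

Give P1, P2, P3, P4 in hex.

P1 = 0x1, P2 = 0xB, P3 = 0x1, P4 = 0x4

P1: T = 0x8, S = E(K, T) = 0x6; 0x7 ⊕ 0x6 = 0x1.
P2: T = 0x9, S = E(K, T) = 0x7; 0xC ⊕ 0x7 = 0xB.
P3: T = 0xA, S = E(K, T) = 0x8; 0x9 ⊕ 0x8 = 0x1.
P4: T = 0xB, S = E(K, T) = 0x9; 0xD ⊕ 0x9 = 0x4.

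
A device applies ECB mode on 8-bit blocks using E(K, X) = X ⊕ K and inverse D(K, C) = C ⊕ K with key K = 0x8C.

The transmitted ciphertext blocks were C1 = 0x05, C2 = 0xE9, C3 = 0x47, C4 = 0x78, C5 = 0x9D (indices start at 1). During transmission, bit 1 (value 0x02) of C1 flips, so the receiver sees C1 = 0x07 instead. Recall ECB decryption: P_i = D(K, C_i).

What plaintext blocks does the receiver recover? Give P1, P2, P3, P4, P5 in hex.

Only C1 changed, to 0x07. In ECB, a change in C_i affects only P_i. Decrypting the received ciphertext:
P1: D(K, 0x07) = 0x8B.
P2: D(K, 0xE9) = 0x65.
P3: D(K, 0x47) = 0xCB.
P4: D(K, 0x78) = 0xF4.
P5: D(K, 0x9D) = 0x11.
Blocks that differ from the original plaintext: P1.

P1 = 0x8B, P2 = 0x65, P3 = 0xCB, P4 = 0xF4, P5 = 0x11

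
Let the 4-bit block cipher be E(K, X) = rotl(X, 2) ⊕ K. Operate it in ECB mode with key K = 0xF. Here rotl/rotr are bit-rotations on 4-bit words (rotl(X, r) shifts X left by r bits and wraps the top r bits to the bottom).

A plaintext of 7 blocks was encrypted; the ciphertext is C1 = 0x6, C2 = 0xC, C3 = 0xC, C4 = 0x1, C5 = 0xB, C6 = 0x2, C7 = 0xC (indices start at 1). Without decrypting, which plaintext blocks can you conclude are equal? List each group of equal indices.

P2 = P3 = P7

ECB encrypts each block independently with the same key, so equal ciphertext blocks imply equal plaintext blocks.
C2 = C3 = C7 = 0xC, so P2 = P3 = P7.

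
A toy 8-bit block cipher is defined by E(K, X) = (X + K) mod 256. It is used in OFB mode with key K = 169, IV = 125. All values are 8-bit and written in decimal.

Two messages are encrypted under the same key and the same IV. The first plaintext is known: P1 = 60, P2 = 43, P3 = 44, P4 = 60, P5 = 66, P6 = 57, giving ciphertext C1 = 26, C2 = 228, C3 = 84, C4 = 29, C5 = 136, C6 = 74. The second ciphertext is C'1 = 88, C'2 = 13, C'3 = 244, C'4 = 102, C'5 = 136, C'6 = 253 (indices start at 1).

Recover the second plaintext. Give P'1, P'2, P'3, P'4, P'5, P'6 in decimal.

P'1 = 126, P'2 = 194, P'3 = 140, P'4 = 71, P'5 = 66, P'6 = 142

In OFB with a reused IV, both messages share the same keystream S_i, so C_i ⊕ C'_i = P_i ⊕ P'_i and thus P'_i = P_i ⊕ C_i ⊕ C'_i.
P'1: 60 ⊕ 26 ⊕ 88 = 126.
P'2: 43 ⊕ 228 ⊕ 13 = 194.
P'3: 44 ⊕ 84 ⊕ 244 = 140.
P'4: 60 ⊕ 29 ⊕ 102 = 71.
P'5: 66 ⊕ 136 ⊕ 136 = 66.
P'6: 57 ⊕ 74 ⊕ 253 = 142.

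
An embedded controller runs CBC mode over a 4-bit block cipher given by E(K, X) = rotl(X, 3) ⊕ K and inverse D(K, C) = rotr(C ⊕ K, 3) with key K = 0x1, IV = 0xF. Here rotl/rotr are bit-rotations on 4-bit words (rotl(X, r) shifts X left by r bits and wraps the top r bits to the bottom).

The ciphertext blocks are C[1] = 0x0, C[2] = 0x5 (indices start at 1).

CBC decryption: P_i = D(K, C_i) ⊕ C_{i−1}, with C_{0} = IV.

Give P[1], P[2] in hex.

P[1] = 0xD, P[2] = 0x8

P[1]: D(K, 0x0) = 0x2; 0x2 ⊕ 0xF = 0xD.
P[2]: D(K, 0x5) = 0x8; 0x8 ⊕ 0x0 = 0x8.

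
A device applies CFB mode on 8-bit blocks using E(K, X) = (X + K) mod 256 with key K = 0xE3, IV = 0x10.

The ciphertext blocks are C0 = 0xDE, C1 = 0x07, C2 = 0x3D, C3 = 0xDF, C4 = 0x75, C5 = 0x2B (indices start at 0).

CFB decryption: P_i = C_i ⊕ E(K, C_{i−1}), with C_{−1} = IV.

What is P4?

P4: E(K, 0xDF) = 0xC2; 0x75 ⊕ 0xC2 = 0xB7.

P4 = 0xB7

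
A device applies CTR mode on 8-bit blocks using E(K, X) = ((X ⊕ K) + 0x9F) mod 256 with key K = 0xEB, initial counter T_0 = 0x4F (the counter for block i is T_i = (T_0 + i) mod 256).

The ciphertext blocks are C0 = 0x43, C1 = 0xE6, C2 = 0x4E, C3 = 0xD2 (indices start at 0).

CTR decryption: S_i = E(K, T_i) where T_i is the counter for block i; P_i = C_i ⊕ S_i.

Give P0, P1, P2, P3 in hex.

P0: T = 0x4F, S = E(K, T) = 0x43; 0x43 ⊕ 0x43 = 0x00.
P1: T = 0x50, S = E(K, T) = 0x5A; 0xE6 ⊕ 0x5A = 0xBC.
P2: T = 0x51, S = E(K, T) = 0x59; 0x4E ⊕ 0x59 = 0x17.
P3: T = 0x52, S = E(K, T) = 0x58; 0xD2 ⊕ 0x58 = 0x8A.

P0 = 0x00, P1 = 0xBC, P2 = 0x17, P3 = 0x8A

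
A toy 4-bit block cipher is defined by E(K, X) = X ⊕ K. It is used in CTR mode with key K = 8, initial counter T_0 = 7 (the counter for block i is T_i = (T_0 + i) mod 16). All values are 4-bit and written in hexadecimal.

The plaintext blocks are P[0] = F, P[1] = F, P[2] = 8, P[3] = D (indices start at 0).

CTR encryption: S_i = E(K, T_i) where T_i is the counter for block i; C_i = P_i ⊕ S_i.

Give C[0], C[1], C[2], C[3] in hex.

C[0]: T = 7, S = E(K, T) = F; F ⊕ F = 0.
C[1]: T = 8, S = E(K, T) = 0; F ⊕ 0 = F.
C[2]: T = 9, S = E(K, T) = 1; 8 ⊕ 1 = 9.
C[3]: T = A, S = E(K, T) = 2; D ⊕ 2 = F.

C[0] = 0, C[1] = F, C[2] = 9, C[3] = F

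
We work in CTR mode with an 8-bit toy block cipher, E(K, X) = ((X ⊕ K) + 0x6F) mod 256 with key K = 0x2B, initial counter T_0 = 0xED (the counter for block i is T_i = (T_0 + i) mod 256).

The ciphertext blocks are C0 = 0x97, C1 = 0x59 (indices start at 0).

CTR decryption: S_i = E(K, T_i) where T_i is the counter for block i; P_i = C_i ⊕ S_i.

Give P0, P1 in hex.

P0 = 0xA2, P1 = 0x6D

P0: T = 0xED, S = E(K, T) = 0x35; 0x97 ⊕ 0x35 = 0xA2.
P1: T = 0xEE, S = E(K, T) = 0x34; 0x59 ⊕ 0x34 = 0x6D.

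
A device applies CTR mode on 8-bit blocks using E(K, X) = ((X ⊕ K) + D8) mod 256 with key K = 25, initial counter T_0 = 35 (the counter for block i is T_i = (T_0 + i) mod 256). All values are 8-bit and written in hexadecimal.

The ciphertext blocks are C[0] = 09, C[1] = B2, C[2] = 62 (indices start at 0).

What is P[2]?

P[2] = 88

CTR decryption: S_i = E(K, T_i) where T_i is the counter for block i; P_i = C_i ⊕ S_i.
P[2]: T = 37, S = E(K, T) = EA; 62 ⊕ EA = 88.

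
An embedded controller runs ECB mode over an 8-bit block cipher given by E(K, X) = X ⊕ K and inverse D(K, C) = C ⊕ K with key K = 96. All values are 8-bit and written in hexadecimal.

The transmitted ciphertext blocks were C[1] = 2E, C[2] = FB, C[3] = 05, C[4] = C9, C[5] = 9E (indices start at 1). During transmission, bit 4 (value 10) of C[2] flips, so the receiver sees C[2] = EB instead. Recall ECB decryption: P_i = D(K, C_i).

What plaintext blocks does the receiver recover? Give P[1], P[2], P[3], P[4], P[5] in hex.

P[1] = B8, P[2] = 7D, P[3] = 93, P[4] = 5F, P[5] = 08

Only C[2] changed, to EB. In ECB, a change in C_i affects only P_i. Decrypting the received ciphertext:
P[1]: D(K, 2E) = B8.
P[2]: D(K, EB) = 7D.
P[3]: D(K, 05) = 93.
P[4]: D(K, C9) = 5F.
P[5]: D(K, 9E) = 08.
Blocks that differ from the original plaintext: P[2].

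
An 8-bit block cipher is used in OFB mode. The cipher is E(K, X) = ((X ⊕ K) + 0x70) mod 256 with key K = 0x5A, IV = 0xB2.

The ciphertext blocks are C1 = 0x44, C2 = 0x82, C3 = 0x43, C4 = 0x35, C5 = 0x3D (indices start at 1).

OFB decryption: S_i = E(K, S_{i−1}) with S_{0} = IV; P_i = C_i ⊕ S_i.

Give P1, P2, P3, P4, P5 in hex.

P1: S = E(K, 0xB2) = 0x58; 0x44 ⊕ 0x58 = 0x1C.
P2: S = E(K, 0x58) = 0x72; 0x82 ⊕ 0x72 = 0xF0.
P3: S = E(K, 0x72) = 0x98; 0x43 ⊕ 0x98 = 0xDB.
P4: S = E(K, 0x98) = 0x32; 0x35 ⊕ 0x32 = 0x07.
P5: S = E(K, 0x32) = 0xD8; 0x3D ⊕ 0xD8 = 0xE5.

P1 = 0x1C, P2 = 0xF0, P3 = 0xDB, P4 = 0x07, P5 = 0xE5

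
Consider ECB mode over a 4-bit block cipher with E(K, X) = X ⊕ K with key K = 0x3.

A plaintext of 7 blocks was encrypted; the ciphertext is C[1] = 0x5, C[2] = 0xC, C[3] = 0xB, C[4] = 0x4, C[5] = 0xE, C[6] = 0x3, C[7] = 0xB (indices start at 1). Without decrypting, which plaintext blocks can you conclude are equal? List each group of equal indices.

ECB encrypts each block independently with the same key, so equal ciphertext blocks imply equal plaintext blocks.
C[3] = C[7] = 0xB, so P[3] = P[7].

P[3] = P[7]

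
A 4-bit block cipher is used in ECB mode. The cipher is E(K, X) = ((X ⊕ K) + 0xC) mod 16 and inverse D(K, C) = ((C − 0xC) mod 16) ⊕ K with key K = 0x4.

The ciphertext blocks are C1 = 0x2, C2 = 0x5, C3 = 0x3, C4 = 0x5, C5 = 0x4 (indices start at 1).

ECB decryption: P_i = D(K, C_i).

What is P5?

P5 = 0xC

P5: D(K, 0x4) = 0xC.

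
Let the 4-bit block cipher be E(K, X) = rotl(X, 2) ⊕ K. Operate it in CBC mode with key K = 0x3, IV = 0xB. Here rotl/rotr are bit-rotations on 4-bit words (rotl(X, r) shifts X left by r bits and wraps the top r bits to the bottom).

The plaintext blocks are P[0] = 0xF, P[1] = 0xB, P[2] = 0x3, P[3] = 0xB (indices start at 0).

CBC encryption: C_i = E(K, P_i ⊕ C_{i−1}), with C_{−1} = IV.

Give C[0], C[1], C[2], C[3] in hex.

C[0]: P[0] ⊕ 0xB = 0x4; E(K, 0x4) = 0x2.
C[1]: P[1] ⊕ 0x2 = 0x9; E(K, 0x9) = 0x5.
C[2]: P[2] ⊕ 0x5 = 0x6; E(K, 0x6) = 0xA.
C[3]: P[3] ⊕ 0xA = 0x1; E(K, 0x1) = 0x7.

C[0] = 0x2, C[1] = 0x5, C[2] = 0xA, C[3] = 0x7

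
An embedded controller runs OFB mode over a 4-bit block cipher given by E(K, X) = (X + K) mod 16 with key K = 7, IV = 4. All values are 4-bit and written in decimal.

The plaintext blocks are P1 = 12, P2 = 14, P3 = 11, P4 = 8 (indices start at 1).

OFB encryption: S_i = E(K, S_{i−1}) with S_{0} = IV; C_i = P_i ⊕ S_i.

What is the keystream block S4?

C1: S = E(K, 4) = 11; 12 ⊕ 11 = 7.
C2: S = E(K, 11) = 2; 14 ⊕ 2 = 12.
C3: S = E(K, 2) = 9; 11 ⊕ 9 = 2.
C4: S = E(K, 9) = 0; 8 ⊕ 0 = 8.
So S4 = 0.

0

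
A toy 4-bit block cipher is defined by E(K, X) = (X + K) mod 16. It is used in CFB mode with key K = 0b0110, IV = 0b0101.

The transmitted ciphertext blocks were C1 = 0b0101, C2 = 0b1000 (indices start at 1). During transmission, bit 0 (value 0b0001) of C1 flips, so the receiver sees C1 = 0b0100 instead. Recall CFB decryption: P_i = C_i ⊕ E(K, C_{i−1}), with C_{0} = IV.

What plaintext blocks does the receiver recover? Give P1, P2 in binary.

Only C1 changed, to 0b0100. In CFB, a change in C_i flips the same bit in P_i and garbles P_{i+1}. Decrypting the received ciphertext:
P1: E(K, 0b0101) = 0b1011; 0b0100 ⊕ 0b1011 = 0b1111.
P2: E(K, 0b0100) = 0b1010; 0b1000 ⊕ 0b1010 = 0b0010.
Blocks that differ from the original plaintext: P1, P2.

P1 = 0b1111, P2 = 0b0010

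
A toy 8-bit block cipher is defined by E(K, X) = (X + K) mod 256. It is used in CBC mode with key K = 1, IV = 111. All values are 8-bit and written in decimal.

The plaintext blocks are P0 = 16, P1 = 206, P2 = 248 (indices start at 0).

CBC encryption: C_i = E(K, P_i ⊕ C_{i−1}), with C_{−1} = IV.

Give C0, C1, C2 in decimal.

C0: P0 ⊕ 111 = 127; E(K, 127) = 128.
C1: P1 ⊕ 128 = 78; E(K, 78) = 79.
C2: P2 ⊕ 79 = 183; E(K, 183) = 184.

C0 = 128, C1 = 79, C2 = 184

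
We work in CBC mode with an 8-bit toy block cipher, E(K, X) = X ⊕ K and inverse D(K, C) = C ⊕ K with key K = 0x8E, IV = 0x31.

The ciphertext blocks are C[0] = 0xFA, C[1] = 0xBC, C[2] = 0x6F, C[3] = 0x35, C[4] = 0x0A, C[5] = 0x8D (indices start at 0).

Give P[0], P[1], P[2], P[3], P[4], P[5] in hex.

CBC decryption: P_i = D(K, C_i) ⊕ C_{i−1}, with C_{−1} = IV.
P[0]: D(K, 0xFA) = 0x74; 0x74 ⊕ 0x31 = 0x45.
P[1]: D(K, 0xBC) = 0x32; 0x32 ⊕ 0xFA = 0xC8.
P[2]: D(K, 0x6F) = 0xE1; 0xE1 ⊕ 0xBC = 0x5D.
P[3]: D(K, 0x35) = 0xBB; 0xBB ⊕ 0x6F = 0xD4.
P[4]: D(K, 0x0A) = 0x84; 0x84 ⊕ 0x35 = 0xB1.
P[5]: D(K, 0x8D) = 0x03; 0x03 ⊕ 0x0A = 0x09.

P[0] = 0x45, P[1] = 0xC8, P[2] = 0x5D, P[3] = 0xD4, P[4] = 0xB1, P[5] = 0x09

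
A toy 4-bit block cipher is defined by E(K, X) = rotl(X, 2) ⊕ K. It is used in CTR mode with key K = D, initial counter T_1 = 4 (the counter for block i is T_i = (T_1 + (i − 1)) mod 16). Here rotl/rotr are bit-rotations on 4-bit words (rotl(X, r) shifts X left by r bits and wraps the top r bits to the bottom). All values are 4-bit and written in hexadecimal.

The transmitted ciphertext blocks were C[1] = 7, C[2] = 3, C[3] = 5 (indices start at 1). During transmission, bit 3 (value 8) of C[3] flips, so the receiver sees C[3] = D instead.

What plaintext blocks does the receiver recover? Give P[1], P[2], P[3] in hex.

P[1] = B, P[2] = B, P[3] = 9

CTR decryption: S_i = E(K, T_i) where T_i is the counter for block i; P_i = C_i ⊕ S_i.
Only C[3] changed, to D. In CTR, a change in C_i flips the same bit in P_i only; the keystream is unaffected. Decrypting the received ciphertext:
P[1]: T = 4, S = E(K, T) = C; 7 ⊕ C = B.
P[2]: T = 5, S = E(K, T) = 8; 3 ⊕ 8 = B.
P[3]: T = 6, S = E(K, T) = 4; D ⊕ 4 = 9.
Blocks that differ from the original plaintext: P[3].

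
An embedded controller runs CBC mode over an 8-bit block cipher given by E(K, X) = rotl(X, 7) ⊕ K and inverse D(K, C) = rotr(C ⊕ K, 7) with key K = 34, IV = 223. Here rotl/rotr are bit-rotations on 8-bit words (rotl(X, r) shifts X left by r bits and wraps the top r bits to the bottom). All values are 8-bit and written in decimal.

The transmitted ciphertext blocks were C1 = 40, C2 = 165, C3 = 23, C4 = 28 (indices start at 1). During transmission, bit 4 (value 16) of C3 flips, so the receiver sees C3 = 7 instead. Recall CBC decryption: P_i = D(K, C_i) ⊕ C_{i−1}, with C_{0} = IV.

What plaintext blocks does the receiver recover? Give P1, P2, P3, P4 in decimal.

Only C3 changed, to 7. In CBC, a change in C_i garbles P_i and flips the same bit in P_{i+1}. Decrypting the received ciphertext:
P1: D(K, 40) = 20; 20 ⊕ 223 = 203.
P2: D(K, 165) = 15; 15 ⊕ 40 = 39.
P3: D(K, 7) = 74; 74 ⊕ 165 = 239.
P4: D(K, 28) = 124; 124 ⊕ 7 = 123.
Blocks that differ from the original plaintext: P3, P4.

P1 = 203, P2 = 39, P3 = 239, P4 = 123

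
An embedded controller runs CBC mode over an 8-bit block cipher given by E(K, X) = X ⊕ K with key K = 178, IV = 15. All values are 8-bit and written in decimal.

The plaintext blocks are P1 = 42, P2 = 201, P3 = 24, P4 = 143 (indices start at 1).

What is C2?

C2 = 236

CBC encryption: C_i = E(K, P_i ⊕ C_{i−1}), with C_{0} = IV.
C1: P1 ⊕ 15 = 37; E(K, 37) = 151.
C2: P2 ⊕ 151 = 94; E(K, 94) = 236.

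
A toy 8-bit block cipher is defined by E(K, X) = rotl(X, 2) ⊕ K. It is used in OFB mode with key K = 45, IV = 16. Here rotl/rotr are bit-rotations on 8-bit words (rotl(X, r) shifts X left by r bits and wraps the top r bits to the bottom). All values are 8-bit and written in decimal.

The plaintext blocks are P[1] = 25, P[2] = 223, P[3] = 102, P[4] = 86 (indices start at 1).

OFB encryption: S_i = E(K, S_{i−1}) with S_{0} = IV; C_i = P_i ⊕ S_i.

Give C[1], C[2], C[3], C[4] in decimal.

C[1] = 116, C[2] = 71, C[3] = 41, C[4] = 70

C[1]: S = E(K, 16) = 109; 25 ⊕ 109 = 116.
C[2]: S = E(K, 109) = 152; 223 ⊕ 152 = 71.
C[3]: S = E(K, 152) = 79; 102 ⊕ 79 = 41.
C[4]: S = E(K, 79) = 16; 86 ⊕ 16 = 70.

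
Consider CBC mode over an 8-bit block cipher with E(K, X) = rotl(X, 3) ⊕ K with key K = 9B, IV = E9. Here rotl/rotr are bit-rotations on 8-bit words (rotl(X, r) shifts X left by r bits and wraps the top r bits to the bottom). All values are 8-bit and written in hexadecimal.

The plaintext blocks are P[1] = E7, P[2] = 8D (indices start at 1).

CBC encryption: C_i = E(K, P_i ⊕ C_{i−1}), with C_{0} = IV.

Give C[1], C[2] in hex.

C[1]: P[1] ⊕ E9 = 0E; E(K, 0E) = EB.
C[2]: P[2] ⊕ EB = 66; E(K, 66) = A8.

C[1] = EB, C[2] = A8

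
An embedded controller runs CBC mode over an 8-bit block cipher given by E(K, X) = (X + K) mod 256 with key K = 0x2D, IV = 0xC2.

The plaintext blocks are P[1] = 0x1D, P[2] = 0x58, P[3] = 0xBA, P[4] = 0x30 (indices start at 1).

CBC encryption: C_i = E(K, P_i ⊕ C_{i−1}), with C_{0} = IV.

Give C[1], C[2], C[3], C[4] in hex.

C[1]: P[1] ⊕ 0xC2 = 0xDF; E(K, 0xDF) = 0x0C.
C[2]: P[2] ⊕ 0x0C = 0x54; E(K, 0x54) = 0x81.
C[3]: P[3] ⊕ 0x81 = 0x3B; E(K, 0x3B) = 0x68.
C[4]: P[4] ⊕ 0x68 = 0x58; E(K, 0x58) = 0x85.

C[1] = 0x0C, C[2] = 0x81, C[3] = 0x68, C[4] = 0x85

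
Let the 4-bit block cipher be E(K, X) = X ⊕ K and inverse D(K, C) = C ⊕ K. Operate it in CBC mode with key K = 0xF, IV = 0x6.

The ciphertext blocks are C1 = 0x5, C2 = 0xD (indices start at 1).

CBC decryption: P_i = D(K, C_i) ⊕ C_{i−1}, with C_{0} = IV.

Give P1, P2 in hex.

P1 = 0xC, P2 = 0x7

P1: D(K, 0x5) = 0xA; 0xA ⊕ 0x6 = 0xC.
P2: D(K, 0xD) = 0x2; 0x2 ⊕ 0x5 = 0x7.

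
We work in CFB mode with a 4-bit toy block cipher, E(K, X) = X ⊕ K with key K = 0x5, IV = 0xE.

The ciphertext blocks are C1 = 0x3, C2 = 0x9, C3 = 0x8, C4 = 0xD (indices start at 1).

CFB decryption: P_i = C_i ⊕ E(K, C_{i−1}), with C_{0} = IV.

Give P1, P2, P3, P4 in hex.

P1 = 0x8, P2 = 0xF, P3 = 0x4, P4 = 0x0

P1: E(K, 0xE) = 0xB; 0x3 ⊕ 0xB = 0x8.
P2: E(K, 0x3) = 0x6; 0x9 ⊕ 0x6 = 0xF.
P3: E(K, 0x9) = 0xC; 0x8 ⊕ 0xC = 0x4.
P4: E(K, 0x8) = 0xD; 0xD ⊕ 0xD = 0x0.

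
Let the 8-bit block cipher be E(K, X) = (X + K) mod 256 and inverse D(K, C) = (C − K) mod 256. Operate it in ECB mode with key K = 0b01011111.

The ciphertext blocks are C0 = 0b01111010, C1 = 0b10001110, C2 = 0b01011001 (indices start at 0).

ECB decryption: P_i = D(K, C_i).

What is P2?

P2: D(K, 0b01011001) = 0b11111010.

P2 = 0b11111010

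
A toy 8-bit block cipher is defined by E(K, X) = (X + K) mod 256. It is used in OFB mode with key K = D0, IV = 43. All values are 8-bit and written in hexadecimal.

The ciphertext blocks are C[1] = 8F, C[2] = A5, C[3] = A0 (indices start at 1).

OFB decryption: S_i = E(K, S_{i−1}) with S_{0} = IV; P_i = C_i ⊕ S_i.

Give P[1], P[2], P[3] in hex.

P[1] = 9C, P[2] = 46, P[3] = 13

P[1]: S = E(K, 43) = 13; 8F ⊕ 13 = 9C.
P[2]: S = E(K, 13) = E3; A5 ⊕ E3 = 46.
P[3]: S = E(K, E3) = B3; A0 ⊕ B3 = 13.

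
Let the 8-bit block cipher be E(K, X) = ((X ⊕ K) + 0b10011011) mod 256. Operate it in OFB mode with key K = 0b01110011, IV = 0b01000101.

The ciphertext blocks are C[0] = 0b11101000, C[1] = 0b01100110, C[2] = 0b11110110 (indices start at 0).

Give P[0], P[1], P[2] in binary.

P[0] = 0b00111001, P[1] = 0b01011011, P[2] = 0b00011111

OFB decryption: S_i = E(K, S_{i−1}) with S_{−1} = IV; P_i = C_i ⊕ S_i.
P[0]: S = E(K, 0b01000101) = 0b11010001; 0b11101000 ⊕ 0b11010001 = 0b00111001.
P[1]: S = E(K, 0b11010001) = 0b00111101; 0b01100110 ⊕ 0b00111101 = 0b01011011.
P[2]: S = E(K, 0b00111101) = 0b11101001; 0b11110110 ⊕ 0b11101001 = 0b00011111.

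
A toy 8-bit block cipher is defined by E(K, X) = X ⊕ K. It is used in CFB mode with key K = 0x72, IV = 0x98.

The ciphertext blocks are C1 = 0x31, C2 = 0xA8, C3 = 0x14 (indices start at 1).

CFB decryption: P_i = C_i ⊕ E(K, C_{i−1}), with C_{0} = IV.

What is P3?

P3: E(K, 0xA8) = 0xDA; 0x14 ⊕ 0xDA = 0xCE.

P3 = 0xCE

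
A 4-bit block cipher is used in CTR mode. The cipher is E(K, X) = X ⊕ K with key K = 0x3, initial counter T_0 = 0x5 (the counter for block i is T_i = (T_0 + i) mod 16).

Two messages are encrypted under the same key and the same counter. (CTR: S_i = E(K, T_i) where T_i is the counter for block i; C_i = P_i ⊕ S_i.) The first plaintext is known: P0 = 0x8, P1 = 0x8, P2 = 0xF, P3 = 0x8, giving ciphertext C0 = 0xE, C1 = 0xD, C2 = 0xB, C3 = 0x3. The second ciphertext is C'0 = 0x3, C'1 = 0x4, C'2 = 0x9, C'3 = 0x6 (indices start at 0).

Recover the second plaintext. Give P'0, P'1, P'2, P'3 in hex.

P'0 = 0x5, P'1 = 0x1, P'2 = 0xD, P'3 = 0xD

In CTR with a reused counter, both messages share the same keystream S_i, so C_i ⊕ C'_i = P_i ⊕ P'_i and thus P'_i = P_i ⊕ C_i ⊕ C'_i.
P'0: 0x8 ⊕ 0xE ⊕ 0x3 = 0x5.
P'1: 0x8 ⊕ 0xD ⊕ 0x4 = 0x1.
P'2: 0xF ⊕ 0xB ⊕ 0x9 = 0xD.
P'3: 0x8 ⊕ 0x3 ⊕ 0x6 = 0xD.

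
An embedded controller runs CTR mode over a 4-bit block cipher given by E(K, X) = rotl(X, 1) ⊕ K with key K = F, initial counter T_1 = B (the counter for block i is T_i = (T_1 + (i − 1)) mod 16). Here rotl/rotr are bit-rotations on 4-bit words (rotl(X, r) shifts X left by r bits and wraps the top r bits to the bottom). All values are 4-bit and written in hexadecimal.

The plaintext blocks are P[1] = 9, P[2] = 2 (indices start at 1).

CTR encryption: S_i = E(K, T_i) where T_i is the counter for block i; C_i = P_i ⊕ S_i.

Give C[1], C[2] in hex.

C[1]: T = B, S = E(K, T) = 8; 9 ⊕ 8 = 1.
C[2]: T = C, S = E(K, T) = 6; 2 ⊕ 6 = 4.

C[1] = 1, C[2] = 4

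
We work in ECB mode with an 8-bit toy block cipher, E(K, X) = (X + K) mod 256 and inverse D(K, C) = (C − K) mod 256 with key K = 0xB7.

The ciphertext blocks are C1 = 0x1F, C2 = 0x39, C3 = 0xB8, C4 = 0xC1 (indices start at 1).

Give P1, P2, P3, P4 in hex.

ECB decryption: P_i = D(K, C_i).
P1: D(K, 0x1F) = 0x68.
P2: D(K, 0x39) = 0x82.
P3: D(K, 0xB8) = 0x01.
P4: D(K, 0xC1) = 0x0A.

P1 = 0x68, P2 = 0x82, P3 = 0x01, P4 = 0x0A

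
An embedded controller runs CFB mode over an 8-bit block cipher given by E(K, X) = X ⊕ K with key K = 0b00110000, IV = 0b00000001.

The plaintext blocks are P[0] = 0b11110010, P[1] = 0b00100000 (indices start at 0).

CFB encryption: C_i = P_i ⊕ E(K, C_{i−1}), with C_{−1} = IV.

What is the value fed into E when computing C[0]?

C[0]: E(K, 0b00000001) = 0b00110001; 0b11110010 ⊕ 0b00110001 = 0b11000011.
So the input to E for block [0] is 0b00000001.

0b00000001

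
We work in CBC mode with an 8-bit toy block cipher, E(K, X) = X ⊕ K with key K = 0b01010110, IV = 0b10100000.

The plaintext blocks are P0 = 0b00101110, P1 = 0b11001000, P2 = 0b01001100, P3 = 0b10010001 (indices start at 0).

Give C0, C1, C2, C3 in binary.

CBC encryption: C_i = E(K, P_i ⊕ C_{i−1}), with C_{−1} = IV.
C0: P0 ⊕ 0b10100000 = 0b10001110; E(K, 0b10001110) = 0b11011000.
C1: P1 ⊕ 0b11011000 = 0b00010000; E(K, 0b00010000) = 0b01000110.
C2: P2 ⊕ 0b01000110 = 0b00001010; E(K, 0b00001010) = 0b01011100.
C3: P3 ⊕ 0b01011100 = 0b11001101; E(K, 0b11001101) = 0b10011011.

C0 = 0b11011000, C1 = 0b01000110, C2 = 0b01011100, C3 = 0b10011011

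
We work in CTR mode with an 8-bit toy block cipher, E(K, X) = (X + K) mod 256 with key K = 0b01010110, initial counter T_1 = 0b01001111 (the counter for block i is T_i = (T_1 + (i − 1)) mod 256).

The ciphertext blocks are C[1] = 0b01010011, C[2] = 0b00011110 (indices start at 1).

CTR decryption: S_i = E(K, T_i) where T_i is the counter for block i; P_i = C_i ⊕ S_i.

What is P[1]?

P[1]: T = 0b01001111, S = E(K, T) = 0b10100101; 0b01010011 ⊕ 0b10100101 = 0b11110110.

P[1] = 0b11110110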